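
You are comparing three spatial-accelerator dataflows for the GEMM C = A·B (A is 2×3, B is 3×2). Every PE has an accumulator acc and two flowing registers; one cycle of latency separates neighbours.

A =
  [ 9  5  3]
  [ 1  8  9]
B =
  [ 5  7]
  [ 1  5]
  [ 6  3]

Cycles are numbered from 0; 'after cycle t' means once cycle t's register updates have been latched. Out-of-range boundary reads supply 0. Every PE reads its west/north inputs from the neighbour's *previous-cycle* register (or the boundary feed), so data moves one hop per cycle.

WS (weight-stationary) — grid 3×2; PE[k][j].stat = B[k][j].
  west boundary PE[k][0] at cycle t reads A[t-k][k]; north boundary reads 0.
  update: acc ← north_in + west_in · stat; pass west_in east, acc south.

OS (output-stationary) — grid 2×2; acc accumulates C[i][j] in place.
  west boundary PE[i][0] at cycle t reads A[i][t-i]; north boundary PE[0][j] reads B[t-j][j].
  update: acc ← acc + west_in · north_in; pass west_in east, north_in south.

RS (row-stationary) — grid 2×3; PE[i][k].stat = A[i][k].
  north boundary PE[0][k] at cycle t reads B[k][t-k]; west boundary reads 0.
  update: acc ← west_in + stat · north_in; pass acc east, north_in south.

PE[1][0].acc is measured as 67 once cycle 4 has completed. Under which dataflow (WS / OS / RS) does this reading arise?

WS [3×2] PE[1][0] across cycles:
  after 0 — PE[1][0] acc=0, pass-E 0, pass-S 0
  after 1 — PE[1][0] acc=50, pass-E 5, pass-S 50
  after 2 — PE[1][0] acc=13, pass-E 8, pass-S 13
  after 3 — PE[1][0] acc=0, pass-E 0, pass-S 0
  after 4 — PE[1][0] acc=0, pass-E 0, pass-S 0
OS [2×2] PE[1][0] across cycles:
  after 0 — PE[1][0] acc=0, pass-E 0, pass-S 0
  after 1 — PE[1][0] acc=5, pass-E 1, pass-S 5
  after 2 — PE[1][0] acc=13, pass-E 8, pass-S 1
  after 3 — PE[1][0] acc=67, pass-E 9, pass-S 6
  after 4 — PE[1][0] acc=67, pass-E 0, pass-S 0
RS [2×3] PE[1][0] across cycles:
  after 0 — PE[1][0] acc=0, pass-E 0, pass-S 0
  after 1 — PE[1][0] acc=5, pass-E 5, pass-S 5
  after 2 — PE[1][0] acc=7, pass-E 7, pass-S 7
  after 3 — PE[1][0] acc=0, pass-E 0, pass-S 0
  after 4 — PE[1][0] acc=0, pass-E 0, pass-S 0

dataflow = OS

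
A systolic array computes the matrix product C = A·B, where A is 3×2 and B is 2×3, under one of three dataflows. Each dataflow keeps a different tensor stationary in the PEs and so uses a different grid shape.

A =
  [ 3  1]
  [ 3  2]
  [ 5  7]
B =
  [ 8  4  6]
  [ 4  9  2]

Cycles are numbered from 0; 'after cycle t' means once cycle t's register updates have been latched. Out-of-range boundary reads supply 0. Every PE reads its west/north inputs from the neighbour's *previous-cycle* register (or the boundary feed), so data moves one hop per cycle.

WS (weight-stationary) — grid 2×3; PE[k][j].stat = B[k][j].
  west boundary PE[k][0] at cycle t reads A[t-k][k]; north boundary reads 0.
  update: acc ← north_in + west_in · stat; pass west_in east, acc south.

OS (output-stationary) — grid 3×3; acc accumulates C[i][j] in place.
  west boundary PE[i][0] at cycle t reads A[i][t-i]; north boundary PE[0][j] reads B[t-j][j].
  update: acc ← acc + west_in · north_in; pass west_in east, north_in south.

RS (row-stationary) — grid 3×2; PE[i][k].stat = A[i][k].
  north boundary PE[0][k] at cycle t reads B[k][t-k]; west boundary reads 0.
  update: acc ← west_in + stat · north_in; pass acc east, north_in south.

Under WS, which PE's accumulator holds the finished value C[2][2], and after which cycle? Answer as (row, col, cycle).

(row, col, cycle) = (1, 2, 5)

WS — PE[1][2] is where C[2][2] collects:
  after 0 — PE[1][2] acc=0, pass-E 0, pass-S 0
  after 1 — PE[1][2] acc=0, pass-E 0, pass-S 0
  after 2 — PE[1][2] acc=0, pass-E 0, pass-S 0
  after 3 — PE[1][2] acc=20, pass-E 1, pass-S 20
  after 4 — PE[1][2] acc=22, pass-E 2, pass-S 22
  after 5 — PE[1][2] acc=44, pass-E 7, pass-S 44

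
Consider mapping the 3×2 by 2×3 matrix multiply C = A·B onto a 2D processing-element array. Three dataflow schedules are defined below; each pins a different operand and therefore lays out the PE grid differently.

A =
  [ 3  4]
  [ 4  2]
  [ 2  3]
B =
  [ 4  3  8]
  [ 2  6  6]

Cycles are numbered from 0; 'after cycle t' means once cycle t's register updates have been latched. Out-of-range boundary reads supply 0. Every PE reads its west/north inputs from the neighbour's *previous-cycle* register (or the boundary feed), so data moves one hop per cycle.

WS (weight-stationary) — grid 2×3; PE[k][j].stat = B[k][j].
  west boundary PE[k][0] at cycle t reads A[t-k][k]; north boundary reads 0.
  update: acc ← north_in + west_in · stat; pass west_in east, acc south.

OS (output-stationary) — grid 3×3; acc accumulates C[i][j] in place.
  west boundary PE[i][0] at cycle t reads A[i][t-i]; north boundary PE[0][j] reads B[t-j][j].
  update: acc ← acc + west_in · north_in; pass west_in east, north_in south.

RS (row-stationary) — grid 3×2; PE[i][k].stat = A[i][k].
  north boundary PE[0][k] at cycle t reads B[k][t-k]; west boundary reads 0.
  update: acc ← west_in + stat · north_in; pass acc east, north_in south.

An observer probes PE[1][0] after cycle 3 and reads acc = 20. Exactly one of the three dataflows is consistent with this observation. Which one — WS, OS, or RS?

WS (2×3 grid), PE[1][0]:
  t=0 PE[1][0]: acc=0 h=0 v=0
  t=1 PE[1][0]: acc=20 h=4 v=20
  t=2 PE[1][0]: acc=20 h=2 v=20
  t=3 PE[1][0]: acc=14 h=3 v=14
OS (3×3 grid), PE[1][0]:
  t=0 PE[1][0]: acc=0 h=0 v=0
  t=1 PE[1][0]: acc=16 h=4 v=4
  t=2 PE[1][0]: acc=20 h=2 v=2
  t=3 PE[1][0]: acc=20 h=0 v=0
RS (3×2 grid), PE[1][0]:
  t=0 PE[1][0]: acc=0 h=0 v=0
  t=1 PE[1][0]: acc=16 h=16 v=4
  t=2 PE[1][0]: acc=12 h=12 v=3
  t=3 PE[1][0]: acc=32 h=32 v=8

dataflow = OS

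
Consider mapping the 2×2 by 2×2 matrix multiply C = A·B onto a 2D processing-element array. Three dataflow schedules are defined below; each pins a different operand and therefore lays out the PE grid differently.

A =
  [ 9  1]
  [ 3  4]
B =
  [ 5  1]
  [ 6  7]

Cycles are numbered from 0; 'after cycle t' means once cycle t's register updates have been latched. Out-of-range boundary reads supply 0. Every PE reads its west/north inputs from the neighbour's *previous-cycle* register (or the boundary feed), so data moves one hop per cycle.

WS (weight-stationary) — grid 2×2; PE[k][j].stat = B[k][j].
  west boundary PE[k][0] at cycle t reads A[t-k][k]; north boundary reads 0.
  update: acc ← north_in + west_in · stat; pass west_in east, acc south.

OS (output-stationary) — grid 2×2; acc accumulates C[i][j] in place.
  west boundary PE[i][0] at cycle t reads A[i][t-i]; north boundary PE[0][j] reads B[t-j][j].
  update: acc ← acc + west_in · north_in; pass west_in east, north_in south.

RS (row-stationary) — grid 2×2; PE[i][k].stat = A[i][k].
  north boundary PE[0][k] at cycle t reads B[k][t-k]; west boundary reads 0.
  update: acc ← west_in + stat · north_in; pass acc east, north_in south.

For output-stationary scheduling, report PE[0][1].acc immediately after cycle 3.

Tracing OS — 2×2 array, target PE[0][1]:
  cycle 0: PE[0][0] → acc 45, east 9, south 5
  cycle 0: PE[0][1] → acc 0, east 0, south 0
  cycle 1: PE[0][0] → acc 51, east 1, south 6
  cycle 1: PE[0][1] → acc 9, east 9, south 1
  cycle 2: PE[0][0] → acc 51, east 0, south 0
  cycle 2: PE[0][1] → acc 16, east 1, south 7
  cycle 3: PE[0][0] → acc 51, east 0, south 0
  cycle 3: PE[0][1] → acc 16, east 0, south 0

PE[0][1].acc = 16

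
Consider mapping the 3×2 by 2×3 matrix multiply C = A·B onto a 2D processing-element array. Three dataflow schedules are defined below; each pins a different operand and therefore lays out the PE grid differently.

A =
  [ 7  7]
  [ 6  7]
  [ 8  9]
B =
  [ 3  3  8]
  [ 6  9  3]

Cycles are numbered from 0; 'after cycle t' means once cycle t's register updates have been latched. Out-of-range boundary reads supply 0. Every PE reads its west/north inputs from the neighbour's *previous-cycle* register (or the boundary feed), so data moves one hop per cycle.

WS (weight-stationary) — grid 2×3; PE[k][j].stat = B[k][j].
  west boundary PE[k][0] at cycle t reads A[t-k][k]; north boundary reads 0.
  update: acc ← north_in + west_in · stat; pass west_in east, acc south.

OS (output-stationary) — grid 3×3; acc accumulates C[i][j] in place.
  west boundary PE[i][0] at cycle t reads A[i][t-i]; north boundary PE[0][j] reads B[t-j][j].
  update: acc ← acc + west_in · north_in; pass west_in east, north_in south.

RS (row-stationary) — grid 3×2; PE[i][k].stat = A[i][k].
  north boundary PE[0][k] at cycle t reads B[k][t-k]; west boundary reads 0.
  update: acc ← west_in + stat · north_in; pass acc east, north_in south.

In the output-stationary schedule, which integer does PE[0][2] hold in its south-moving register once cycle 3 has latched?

register = 3

Tracing OS — 3×3 array, target PE[0][2]:
  c0 r0c1: 0 / 0 / 0
  c0 r0c2: 0 / 0 / 0
  c1 r0c1: 21 / 7 / 3
  c1 r0c2: 0 / 0 / 0
  c2 r0c1: 84 / 7 / 9
  c2 r0c2: 56 / 7 / 8
  c3 r0c1: 84 / 0 / 0
  c3 r0c2: 77 / 7 / 3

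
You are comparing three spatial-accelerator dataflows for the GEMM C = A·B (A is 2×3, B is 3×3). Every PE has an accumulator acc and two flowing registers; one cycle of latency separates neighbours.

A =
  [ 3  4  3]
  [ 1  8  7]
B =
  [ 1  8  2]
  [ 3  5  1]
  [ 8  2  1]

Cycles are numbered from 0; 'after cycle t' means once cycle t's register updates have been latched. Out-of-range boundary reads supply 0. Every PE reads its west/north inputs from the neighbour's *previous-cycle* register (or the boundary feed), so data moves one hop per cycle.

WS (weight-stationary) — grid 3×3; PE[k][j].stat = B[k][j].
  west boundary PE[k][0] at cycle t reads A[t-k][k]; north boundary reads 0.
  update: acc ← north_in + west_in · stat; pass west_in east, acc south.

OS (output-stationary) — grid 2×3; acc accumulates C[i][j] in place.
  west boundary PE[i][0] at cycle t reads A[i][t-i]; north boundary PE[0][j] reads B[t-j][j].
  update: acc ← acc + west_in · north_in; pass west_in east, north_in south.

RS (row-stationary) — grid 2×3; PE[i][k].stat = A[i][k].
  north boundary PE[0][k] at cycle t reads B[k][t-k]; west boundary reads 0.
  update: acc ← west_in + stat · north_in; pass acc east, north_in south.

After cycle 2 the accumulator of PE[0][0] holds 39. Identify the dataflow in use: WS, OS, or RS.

— WS: 3×3; PE[0][0] trace:
  @0  [0,0]  acc 3  |  →3  ↓3
  @1  [0,0]  acc 1  |  →1  ↓1
  @2  [0,0]  acc 0  |  →0  ↓0
— OS: 2×3; PE[0][0] trace:
  @0  [0,0]  acc 3  |  →3  ↓1
  @1  [0,0]  acc 15  |  →4  ↓3
  @2  [0,0]  acc 39  |  →3  ↓8
— RS: 2×3; PE[0][0] trace:
  @0  [0,0]  acc 3  |  →3  ↓1
  @1  [0,0]  acc 24  |  →24  ↓8
  @2  [0,0]  acc 6  |  →6  ↓2

dataflow = OS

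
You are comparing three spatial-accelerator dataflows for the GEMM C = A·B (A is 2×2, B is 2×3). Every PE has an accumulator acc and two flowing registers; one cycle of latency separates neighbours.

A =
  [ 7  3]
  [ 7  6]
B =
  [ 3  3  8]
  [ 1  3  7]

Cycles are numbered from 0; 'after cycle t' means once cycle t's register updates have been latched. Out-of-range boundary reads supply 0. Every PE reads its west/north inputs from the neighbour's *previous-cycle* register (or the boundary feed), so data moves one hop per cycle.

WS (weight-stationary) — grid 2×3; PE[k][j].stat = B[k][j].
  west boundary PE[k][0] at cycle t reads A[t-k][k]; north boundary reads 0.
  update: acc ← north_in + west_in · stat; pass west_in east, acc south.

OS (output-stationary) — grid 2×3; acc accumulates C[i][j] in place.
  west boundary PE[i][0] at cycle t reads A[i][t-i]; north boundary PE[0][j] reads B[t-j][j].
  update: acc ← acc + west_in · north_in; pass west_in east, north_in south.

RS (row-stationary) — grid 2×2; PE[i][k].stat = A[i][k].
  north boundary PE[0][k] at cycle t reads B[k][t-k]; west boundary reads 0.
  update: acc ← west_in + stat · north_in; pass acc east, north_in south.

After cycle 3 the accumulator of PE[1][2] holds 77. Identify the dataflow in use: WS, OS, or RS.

Under WS (2×3), PE[1][2]:
  0: (1,2).acc=0  regs=<0,0>
  1: (1,2).acc=0  regs=<0,0>
  2: (1,2).acc=0  regs=<0,0>
  3: (1,2).acc=77  regs=<3,77>
Under OS (2×3), PE[1][2]:
  0: (1,2).acc=0  regs=<0,0>
  1: (1,2).acc=0  regs=<0,0>
  2: (1,2).acc=0  regs=<0,0>
  3: (1,2).acc=56  regs=<7,8>
RS (2×2): PE[1][2] does not exist.

dataflow = WS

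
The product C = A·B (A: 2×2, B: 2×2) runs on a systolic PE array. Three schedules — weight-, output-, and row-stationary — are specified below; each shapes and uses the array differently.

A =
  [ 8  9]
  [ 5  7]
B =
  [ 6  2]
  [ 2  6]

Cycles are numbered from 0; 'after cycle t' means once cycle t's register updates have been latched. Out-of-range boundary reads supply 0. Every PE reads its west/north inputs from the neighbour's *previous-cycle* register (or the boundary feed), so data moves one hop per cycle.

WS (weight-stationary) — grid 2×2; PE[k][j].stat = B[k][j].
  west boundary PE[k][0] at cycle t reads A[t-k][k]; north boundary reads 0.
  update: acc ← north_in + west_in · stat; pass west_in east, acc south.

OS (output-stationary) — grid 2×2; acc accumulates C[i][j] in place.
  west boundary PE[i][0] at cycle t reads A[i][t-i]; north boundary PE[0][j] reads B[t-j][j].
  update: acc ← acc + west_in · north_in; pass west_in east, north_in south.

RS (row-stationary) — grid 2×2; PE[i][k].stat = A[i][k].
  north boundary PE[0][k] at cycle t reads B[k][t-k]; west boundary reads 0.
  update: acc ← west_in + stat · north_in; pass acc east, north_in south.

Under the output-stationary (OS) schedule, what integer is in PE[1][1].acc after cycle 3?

PE[1][1].acc = 52

Tracing OS — 2×2 array, target PE[1][1]:
  c0 r0c1: 0 / 0 / 0
  c0 r1c0: 0 / 0 / 0
  c0 r1c1: 0 / 0 / 0
  c1 r0c1: 16 / 8 / 2
  c1 r1c0: 30 / 5 / 6
  c1 r1c1: 0 / 0 / 0
  c2 r0c1: 70 / 9 / 6
  c2 r1c0: 44 / 7 / 2
  c2 r1c1: 10 / 5 / 2
  c3 r0c1: 70 / 0 / 0
  c3 r1c0: 44 / 0 / 0
  c3 r1c1: 52 / 7 / 6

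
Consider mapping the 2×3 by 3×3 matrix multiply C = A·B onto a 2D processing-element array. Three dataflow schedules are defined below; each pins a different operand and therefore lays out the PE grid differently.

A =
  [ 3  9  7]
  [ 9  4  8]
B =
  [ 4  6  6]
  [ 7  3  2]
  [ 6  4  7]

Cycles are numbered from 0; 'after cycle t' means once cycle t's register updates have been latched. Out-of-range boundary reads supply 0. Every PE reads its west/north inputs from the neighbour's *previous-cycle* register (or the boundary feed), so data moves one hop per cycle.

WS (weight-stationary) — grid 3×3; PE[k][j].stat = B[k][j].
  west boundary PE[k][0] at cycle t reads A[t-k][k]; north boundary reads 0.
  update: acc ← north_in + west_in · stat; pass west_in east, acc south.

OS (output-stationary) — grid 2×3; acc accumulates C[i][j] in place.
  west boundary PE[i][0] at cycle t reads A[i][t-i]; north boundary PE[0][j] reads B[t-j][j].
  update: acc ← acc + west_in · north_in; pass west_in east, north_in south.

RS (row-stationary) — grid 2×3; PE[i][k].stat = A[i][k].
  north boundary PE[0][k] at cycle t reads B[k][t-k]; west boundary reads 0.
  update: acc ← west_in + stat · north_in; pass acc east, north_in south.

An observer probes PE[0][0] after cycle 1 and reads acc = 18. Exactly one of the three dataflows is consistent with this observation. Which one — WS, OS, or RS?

dataflow = RS

Under WS (3×3), PE[0][0]:
  @0  [0,0]  acc 12  |  →3  ↓12
  @1  [0,0]  acc 36  |  →9  ↓36
Under OS (2×3), PE[0][0]:
  @0  [0,0]  acc 12  |  →3  ↓4
  @1  [0,0]  acc 75  |  →9  ↓7
Under RS (2×3), PE[0][0]:
  @0  [0,0]  acc 12  |  →12  ↓4
  @1  [0,0]  acc 18  |  →18  ↓6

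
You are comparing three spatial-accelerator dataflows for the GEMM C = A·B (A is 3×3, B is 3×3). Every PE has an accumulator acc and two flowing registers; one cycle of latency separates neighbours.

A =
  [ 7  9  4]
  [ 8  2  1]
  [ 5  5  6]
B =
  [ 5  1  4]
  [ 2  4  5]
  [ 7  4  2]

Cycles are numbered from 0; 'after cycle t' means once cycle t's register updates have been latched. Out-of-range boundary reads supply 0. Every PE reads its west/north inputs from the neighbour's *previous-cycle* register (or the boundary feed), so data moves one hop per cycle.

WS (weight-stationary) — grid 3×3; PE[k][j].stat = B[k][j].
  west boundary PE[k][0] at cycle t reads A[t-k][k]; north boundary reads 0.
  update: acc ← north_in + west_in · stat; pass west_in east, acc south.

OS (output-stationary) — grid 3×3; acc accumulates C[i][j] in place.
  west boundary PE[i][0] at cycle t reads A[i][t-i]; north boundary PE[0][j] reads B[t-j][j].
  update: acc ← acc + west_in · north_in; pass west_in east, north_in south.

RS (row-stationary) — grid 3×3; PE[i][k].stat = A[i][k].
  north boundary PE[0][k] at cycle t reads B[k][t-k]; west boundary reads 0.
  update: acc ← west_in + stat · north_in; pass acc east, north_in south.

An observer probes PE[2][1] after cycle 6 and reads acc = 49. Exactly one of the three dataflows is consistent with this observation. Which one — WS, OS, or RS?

Under WS (3×3), PE[2][1]:
  t=0 PE[2][1]: acc=0 h=0 v=0
  t=1 PE[2][1]: acc=0 h=0 v=0
  t=2 PE[2][1]: acc=0 h=0 v=0
  t=3 PE[2][1]: acc=59 h=4 v=59
  t=4 PE[2][1]: acc=20 h=1 v=20
  t=5 PE[2][1]: acc=49 h=6 v=49
  t=6 PE[2][1]: acc=0 h=0 v=0
Under OS (3×3), PE[2][1]:
  t=0 PE[2][1]: acc=0 h=0 v=0
  t=1 PE[2][1]: acc=0 h=0 v=0
  t=2 PE[2][1]: acc=0 h=0 v=0
  t=3 PE[2][1]: acc=5 h=5 v=1
  t=4 PE[2][1]: acc=25 h=5 v=4
  t=5 PE[2][1]: acc=49 h=6 v=4
  t=6 PE[2][1]: acc=49 h=0 v=0
Under RS (3×3), PE[2][1]:
  t=0 PE[2][1]: acc=0 h=0 v=0
  t=1 PE[2][1]: acc=0 h=0 v=0
  t=2 PE[2][1]: acc=0 h=0 v=0
  t=3 PE[2][1]: acc=35 h=35 v=2
  t=4 PE[2][1]: acc=25 h=25 v=4
  t=5 PE[2][1]: acc=45 h=45 v=5
  t=6 PE[2][1]: acc=0 h=0 v=0

dataflow = OS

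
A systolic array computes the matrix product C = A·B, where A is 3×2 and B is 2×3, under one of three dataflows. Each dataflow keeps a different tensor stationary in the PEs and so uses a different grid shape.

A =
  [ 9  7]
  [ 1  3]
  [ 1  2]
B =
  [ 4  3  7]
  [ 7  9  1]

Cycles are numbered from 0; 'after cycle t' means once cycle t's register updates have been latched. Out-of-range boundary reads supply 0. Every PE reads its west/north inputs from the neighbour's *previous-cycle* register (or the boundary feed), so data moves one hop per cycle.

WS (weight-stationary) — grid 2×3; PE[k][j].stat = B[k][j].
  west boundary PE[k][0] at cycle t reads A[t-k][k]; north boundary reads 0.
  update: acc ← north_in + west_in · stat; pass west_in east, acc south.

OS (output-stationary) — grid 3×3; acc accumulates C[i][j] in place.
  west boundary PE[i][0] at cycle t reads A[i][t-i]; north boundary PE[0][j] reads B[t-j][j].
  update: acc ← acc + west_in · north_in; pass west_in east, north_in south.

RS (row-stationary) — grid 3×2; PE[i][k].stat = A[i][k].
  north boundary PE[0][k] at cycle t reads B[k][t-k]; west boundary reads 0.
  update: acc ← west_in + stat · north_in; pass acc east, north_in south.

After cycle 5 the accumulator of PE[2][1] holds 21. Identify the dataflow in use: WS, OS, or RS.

dataflow = OS

— WS: 2×3 array has no PE[2][1].
OS [3×3] PE[2][1] across cycles:
  [0] (2,1) acc=0 (h:0 v:0)
  [1] (2,1) acc=0 (h:0 v:0)
  [2] (2,1) acc=0 (h:0 v:0)
  [3] (2,1) acc=3 (h:1 v:3)
  [4] (2,1) acc=21 (h:2 v:9)
  [5] (2,1) acc=21 (h:0 v:0)
RS [3×2] PE[2][1] across cycles:
  [0] (2,1) acc=0 (h:0 v:0)
  [1] (2,1) acc=0 (h:0 v:0)
  [2] (2,1) acc=0 (h:0 v:0)
  [3] (2,1) acc=18 (h:18 v:7)
  [4] (2,1) acc=21 (h:21 v:9)
  [5] (2,1) acc=9 (h:9 v:1)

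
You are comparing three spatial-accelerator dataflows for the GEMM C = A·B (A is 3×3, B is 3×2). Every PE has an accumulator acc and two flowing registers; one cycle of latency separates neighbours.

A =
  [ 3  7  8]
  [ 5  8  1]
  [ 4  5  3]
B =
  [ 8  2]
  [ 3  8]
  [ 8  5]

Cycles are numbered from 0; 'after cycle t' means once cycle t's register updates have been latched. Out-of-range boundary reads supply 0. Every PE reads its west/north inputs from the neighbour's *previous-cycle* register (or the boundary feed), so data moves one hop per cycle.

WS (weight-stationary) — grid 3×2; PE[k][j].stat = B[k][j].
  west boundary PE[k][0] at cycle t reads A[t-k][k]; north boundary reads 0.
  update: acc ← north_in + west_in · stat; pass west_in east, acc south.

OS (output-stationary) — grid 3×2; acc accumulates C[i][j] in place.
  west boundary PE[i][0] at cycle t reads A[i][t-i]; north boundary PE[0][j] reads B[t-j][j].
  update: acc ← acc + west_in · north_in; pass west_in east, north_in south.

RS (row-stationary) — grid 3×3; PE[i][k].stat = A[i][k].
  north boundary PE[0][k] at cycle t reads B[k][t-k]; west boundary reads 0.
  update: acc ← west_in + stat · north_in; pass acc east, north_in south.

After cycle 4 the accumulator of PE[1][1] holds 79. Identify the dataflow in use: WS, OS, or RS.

dataflow = OS

— WS: 3×2; PE[1][1] trace:
  after 0 — PE[1][1] acc=0, pass-E 0, pass-S 0
  after 1 — PE[1][1] acc=0, pass-E 0, pass-S 0
  after 2 — PE[1][1] acc=62, pass-E 7, pass-S 62
  after 3 — PE[1][1] acc=74, pass-E 8, pass-S 74
  after 4 — PE[1][1] acc=48, pass-E 5, pass-S 48
— OS: 3×2; PE[1][1] trace:
  after 0 — PE[1][1] acc=0, pass-E 0, pass-S 0
  after 1 — PE[1][1] acc=0, pass-E 0, pass-S 0
  after 2 — PE[1][1] acc=10, pass-E 5, pass-S 2
  after 3 — PE[1][1] acc=74, pass-E 8, pass-S 8
  after 4 — PE[1][1] acc=79, pass-E 1, pass-S 5
— RS: 3×3; PE[1][1] trace:
  after 0 — PE[1][1] acc=0, pass-E 0, pass-S 0
  after 1 — PE[1][1] acc=0, pass-E 0, pass-S 0
  after 2 — PE[1][1] acc=64, pass-E 64, pass-S 3
  after 3 — PE[1][1] acc=74, pass-E 74, pass-S 8
  after 4 — PE[1][1] acc=0, pass-E 0, pass-S 0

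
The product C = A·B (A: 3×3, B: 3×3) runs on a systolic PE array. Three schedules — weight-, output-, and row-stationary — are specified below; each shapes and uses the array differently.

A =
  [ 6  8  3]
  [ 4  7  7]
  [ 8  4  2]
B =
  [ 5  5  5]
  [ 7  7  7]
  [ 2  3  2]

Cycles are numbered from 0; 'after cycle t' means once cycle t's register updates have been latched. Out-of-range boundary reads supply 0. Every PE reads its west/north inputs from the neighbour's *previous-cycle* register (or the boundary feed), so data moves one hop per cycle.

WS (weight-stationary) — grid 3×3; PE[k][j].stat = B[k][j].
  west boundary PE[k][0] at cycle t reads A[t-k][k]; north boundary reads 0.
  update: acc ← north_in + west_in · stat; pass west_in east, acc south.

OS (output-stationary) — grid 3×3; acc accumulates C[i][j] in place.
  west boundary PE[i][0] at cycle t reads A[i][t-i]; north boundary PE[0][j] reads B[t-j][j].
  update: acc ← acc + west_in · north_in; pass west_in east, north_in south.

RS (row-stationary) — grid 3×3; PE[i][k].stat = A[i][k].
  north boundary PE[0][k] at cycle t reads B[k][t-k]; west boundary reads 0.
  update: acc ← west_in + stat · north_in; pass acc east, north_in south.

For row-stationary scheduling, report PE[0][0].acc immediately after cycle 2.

PE[0][0].acc = 30

RS (3×3). Following PE[0][0] plus its west/north inputs:
  0: (0,0).acc=30  regs=<30,5>
  1: (0,0).acc=30  regs=<30,5>
  2: (0,0).acc=30  regs=<30,5>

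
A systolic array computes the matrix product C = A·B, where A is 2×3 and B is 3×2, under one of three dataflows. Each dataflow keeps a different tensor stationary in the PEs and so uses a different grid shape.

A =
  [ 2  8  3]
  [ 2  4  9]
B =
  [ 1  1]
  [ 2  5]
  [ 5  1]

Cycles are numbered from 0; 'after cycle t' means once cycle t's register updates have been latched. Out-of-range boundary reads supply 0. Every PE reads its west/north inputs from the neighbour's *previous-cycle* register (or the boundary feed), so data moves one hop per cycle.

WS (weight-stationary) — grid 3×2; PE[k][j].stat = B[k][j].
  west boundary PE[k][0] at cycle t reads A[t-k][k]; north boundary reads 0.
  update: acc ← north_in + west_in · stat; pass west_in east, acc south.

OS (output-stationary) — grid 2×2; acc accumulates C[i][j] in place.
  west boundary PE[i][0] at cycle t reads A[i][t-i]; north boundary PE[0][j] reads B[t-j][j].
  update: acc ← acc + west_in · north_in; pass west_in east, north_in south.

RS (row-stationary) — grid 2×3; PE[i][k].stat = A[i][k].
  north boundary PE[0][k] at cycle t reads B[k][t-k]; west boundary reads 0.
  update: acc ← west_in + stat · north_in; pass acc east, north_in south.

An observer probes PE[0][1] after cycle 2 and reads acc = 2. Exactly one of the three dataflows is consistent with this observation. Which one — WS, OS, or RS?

dataflow = WS

WS [3×2] PE[0][1] across cycles:
  step 0 · PE0,1: acc=0; fwd→0 fwd↓0
  step 1 · PE0,1: acc=2; fwd→2 fwd↓2
  step 2 · PE0,1: acc=2; fwd→2 fwd↓2
OS [2×2] PE[0][1] across cycles:
  step 0 · PE0,1: acc=0; fwd→0 fwd↓0
  step 1 · PE0,1: acc=2; fwd→2 fwd↓1
  step 2 · PE0,1: acc=42; fwd→8 fwd↓5
RS [2×3] PE[0][1] across cycles:
  step 0 · PE0,1: acc=0; fwd→0 fwd↓0
  step 1 · PE0,1: acc=18; fwd→18 fwd↓2
  step 2 · PE0,1: acc=42; fwd→42 fwd↓5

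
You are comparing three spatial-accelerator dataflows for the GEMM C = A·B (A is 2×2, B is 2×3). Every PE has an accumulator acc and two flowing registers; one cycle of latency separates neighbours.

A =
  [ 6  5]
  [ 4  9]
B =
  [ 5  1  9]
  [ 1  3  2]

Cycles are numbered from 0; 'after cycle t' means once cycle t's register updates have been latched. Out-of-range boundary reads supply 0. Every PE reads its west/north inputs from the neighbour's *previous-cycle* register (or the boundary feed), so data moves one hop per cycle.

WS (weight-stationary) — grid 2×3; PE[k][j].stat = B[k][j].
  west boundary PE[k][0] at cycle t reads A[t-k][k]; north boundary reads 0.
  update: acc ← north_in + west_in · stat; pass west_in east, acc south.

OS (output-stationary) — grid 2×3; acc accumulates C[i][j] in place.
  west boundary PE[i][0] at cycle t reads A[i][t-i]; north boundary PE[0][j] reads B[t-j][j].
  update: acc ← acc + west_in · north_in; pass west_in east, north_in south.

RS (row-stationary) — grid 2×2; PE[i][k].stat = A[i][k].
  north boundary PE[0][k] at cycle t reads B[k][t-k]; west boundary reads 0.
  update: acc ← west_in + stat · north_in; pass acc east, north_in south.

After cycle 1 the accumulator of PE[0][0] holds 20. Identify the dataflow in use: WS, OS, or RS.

dataflow = WS

WS [2×3] PE[0][0] across cycles:
  cycle 0: PE[0][0] → acc 30, east 6, south 30
  cycle 1: PE[0][0] → acc 20, east 4, south 20
OS [2×3] PE[0][0] across cycles:
  cycle 0: PE[0][0] → acc 30, east 6, south 5
  cycle 1: PE[0][0] → acc 35, east 5, south 1
RS [2×2] PE[0][0] across cycles:
  cycle 0: PE[0][0] → acc 30, east 30, south 5
  cycle 1: PE[0][0] → acc 6, east 6, south 1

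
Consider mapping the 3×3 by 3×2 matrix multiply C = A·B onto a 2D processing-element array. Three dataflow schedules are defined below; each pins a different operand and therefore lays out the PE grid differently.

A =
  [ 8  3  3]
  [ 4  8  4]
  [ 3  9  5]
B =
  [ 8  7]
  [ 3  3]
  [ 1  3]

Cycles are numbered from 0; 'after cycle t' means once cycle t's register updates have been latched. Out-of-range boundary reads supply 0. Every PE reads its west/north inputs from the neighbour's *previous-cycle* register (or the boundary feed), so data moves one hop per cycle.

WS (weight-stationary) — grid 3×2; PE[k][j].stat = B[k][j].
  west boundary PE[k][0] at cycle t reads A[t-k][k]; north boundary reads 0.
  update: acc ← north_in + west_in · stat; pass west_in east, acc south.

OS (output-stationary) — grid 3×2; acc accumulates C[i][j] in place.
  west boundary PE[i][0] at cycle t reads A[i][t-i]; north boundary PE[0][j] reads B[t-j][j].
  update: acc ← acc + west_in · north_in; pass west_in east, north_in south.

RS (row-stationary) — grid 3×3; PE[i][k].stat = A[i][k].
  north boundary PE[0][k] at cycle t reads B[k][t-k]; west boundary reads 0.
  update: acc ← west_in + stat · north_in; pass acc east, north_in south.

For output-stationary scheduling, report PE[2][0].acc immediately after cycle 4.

OS (3×2). Following PE[2][0] plus its west/north inputs:
  step 0 · PE1,0: acc=0; fwd→0 fwd↓0
  step 0 · PE2,0: acc=0; fwd→0 fwd↓0
  step 1 · PE1,0: acc=32; fwd→4 fwd↓8
  step 1 · PE2,0: acc=0; fwd→0 fwd↓0
  step 2 · PE1,0: acc=56; fwd→8 fwd↓3
  step 2 · PE2,0: acc=24; fwd→3 fwd↓8
  step 3 · PE1,0: acc=60; fwd→4 fwd↓1
  step 3 · PE2,0: acc=51; fwd→9 fwd↓3
  step 4 · PE1,0: acc=60; fwd→0 fwd↓0
  step 4 · PE2,0: acc=56; fwd→5 fwd↓1

PE[2][0].acc = 56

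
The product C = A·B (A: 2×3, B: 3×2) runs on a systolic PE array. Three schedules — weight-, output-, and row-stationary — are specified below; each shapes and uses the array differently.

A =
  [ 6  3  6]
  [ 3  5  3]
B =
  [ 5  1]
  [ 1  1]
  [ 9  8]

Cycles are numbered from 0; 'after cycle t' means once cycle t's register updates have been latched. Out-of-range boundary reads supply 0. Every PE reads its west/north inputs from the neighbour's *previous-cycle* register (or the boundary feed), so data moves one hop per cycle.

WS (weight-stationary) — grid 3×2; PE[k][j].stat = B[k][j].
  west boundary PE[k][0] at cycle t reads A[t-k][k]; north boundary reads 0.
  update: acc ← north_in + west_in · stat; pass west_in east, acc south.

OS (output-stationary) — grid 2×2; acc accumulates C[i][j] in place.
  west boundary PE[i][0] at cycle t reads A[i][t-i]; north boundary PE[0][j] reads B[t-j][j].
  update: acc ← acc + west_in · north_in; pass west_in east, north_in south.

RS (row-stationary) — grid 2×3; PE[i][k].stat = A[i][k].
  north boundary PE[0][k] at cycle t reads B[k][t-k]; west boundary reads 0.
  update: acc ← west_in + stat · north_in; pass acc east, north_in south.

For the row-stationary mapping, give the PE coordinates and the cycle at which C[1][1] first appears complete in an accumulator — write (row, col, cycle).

RS: C[1][1] accumulates in PE[1][2]:
  step 0 · PE1,2: acc=0; fwd→0 fwd↓0
  step 1 · PE1,2: acc=0; fwd→0 fwd↓0
  step 2 · PE1,2: acc=0; fwd→0 fwd↓0
  step 3 · PE1,2: acc=47; fwd→47 fwd↓9
  step 4 · PE1,2: acc=32; fwd→32 fwd↓8

(row, col, cycle) = (1, 2, 4)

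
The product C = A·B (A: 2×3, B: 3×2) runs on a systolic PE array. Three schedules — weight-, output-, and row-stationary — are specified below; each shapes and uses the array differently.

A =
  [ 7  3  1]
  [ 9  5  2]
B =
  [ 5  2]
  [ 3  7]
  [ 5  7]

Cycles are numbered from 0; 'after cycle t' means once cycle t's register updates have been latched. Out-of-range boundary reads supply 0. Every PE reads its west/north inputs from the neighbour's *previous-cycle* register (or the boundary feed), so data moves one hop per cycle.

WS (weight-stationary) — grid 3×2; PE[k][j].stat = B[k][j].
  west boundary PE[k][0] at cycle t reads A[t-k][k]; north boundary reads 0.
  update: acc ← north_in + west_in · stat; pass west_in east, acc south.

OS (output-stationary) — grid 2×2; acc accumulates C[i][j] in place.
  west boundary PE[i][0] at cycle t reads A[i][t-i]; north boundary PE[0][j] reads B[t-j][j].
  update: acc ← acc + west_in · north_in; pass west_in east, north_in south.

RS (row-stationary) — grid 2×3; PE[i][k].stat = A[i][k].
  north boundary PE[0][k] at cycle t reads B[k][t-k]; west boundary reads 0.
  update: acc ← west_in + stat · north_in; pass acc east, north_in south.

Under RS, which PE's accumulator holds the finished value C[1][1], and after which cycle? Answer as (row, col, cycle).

Under RS, C[1][1] lands at PE[1][2]:
  after 0 — PE[1][2] acc=0, pass-E 0, pass-S 0
  after 1 — PE[1][2] acc=0, pass-E 0, pass-S 0
  after 2 — PE[1][2] acc=0, pass-E 0, pass-S 0
  after 3 — PE[1][2] acc=70, pass-E 70, pass-S 5
  after 4 — PE[1][2] acc=67, pass-E 67, pass-S 7

(row, col, cycle) = (1, 2, 4)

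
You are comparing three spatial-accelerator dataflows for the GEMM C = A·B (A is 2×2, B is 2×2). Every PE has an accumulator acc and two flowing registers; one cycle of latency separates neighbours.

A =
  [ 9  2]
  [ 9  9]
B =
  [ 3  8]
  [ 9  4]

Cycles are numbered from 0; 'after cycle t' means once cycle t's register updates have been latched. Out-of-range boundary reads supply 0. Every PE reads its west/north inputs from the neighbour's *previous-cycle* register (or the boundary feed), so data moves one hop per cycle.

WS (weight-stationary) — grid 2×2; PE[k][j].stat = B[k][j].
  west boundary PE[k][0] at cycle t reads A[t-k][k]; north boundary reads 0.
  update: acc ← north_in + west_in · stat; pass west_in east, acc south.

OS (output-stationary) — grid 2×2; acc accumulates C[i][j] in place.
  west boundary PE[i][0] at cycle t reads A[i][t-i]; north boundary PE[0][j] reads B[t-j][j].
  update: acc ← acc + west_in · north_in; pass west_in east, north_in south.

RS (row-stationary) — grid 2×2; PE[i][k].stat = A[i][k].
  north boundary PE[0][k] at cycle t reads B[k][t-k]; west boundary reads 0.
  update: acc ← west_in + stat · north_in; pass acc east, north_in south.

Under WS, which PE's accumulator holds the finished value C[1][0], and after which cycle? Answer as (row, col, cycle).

(row, col, cycle) = (1, 0, 2)

Under WS, C[1][0] lands at PE[1][0]:
  cycle 0: PE[1][0] → acc 0, east 0, south 0
  cycle 1: PE[1][0] → acc 45, east 2, south 45
  cycle 2: PE[1][0] → acc 108, east 9, south 108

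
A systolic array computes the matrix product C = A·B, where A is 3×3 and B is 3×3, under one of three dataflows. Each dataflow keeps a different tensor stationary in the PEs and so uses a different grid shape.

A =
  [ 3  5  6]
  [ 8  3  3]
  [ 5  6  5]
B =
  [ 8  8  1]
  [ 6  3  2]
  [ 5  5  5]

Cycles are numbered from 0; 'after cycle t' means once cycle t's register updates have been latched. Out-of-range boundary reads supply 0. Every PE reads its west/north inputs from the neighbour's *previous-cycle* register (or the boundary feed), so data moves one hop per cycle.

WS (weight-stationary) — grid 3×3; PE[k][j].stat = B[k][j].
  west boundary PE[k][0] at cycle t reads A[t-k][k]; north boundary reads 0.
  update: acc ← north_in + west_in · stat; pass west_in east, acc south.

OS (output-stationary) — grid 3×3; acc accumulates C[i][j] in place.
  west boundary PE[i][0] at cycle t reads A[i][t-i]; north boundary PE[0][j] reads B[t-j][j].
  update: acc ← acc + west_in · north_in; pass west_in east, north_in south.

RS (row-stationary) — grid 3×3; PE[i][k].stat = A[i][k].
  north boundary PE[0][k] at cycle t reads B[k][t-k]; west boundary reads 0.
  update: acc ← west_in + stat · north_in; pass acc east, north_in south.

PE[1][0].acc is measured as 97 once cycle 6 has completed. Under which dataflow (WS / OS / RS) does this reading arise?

dataflow = OS

Under WS (3×3), PE[1][0]:
  c0 r1c0: 0 / 0 / 0
  c1 r1c0: 54 / 5 / 54
  c2 r1c0: 82 / 3 / 82
  c3 r1c0: 76 / 6 / 76
  c4 r1c0: 0 / 0 / 0
  c5 r1c0: 0 / 0 / 0
  c6 r1c0: 0 / 0 / 0
Under OS (3×3), PE[1][0]:
  c0 r1c0: 0 / 0 / 0
  c1 r1c0: 64 / 8 / 8
  c2 r1c0: 82 / 3 / 6
  c3 r1c0: 97 / 3 / 5
  c4 r1c0: 97 / 0 / 0
  c5 r1c0: 97 / 0 / 0
  c6 r1c0: 97 / 0 / 0
Under RS (3×3), PE[1][0]:
  c0 r1c0: 0 / 0 / 0
  c1 r1c0: 64 / 64 / 8
  c2 r1c0: 64 / 64 / 8
  c3 r1c0: 8 / 8 / 1
  c4 r1c0: 0 / 0 / 0
  c5 r1c0: 0 / 0 / 0
  c6 r1c0: 0 / 0 / 0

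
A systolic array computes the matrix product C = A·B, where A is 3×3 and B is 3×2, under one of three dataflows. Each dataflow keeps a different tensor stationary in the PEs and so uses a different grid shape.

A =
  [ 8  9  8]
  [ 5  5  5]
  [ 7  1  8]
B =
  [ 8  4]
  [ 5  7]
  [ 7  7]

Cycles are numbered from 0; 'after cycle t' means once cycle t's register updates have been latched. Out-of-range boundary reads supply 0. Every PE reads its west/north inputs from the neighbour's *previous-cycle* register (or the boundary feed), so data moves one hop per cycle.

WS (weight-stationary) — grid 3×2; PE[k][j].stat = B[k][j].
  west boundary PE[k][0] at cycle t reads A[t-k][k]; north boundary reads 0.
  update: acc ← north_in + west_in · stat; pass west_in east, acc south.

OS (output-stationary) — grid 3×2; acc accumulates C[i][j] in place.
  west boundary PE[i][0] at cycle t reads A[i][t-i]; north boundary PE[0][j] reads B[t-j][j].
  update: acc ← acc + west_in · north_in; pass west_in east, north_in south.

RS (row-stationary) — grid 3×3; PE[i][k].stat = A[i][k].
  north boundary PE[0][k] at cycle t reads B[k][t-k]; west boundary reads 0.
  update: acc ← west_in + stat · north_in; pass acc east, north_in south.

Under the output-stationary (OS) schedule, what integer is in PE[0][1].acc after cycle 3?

PE[0][1].acc = 151

OS on a 3×2 grid — tracing PE[0][1] and its feeders:
  step 0 · PE0,0: acc=64; fwd→8 fwd↓8
  step 0 · PE0,1: acc=0; fwd→0 fwd↓0
  step 1 · PE0,0: acc=109; fwd→9 fwd↓5
  step 1 · PE0,1: acc=32; fwd→8 fwd↓4
  step 2 · PE0,0: acc=165; fwd→8 fwd↓7
  step 2 · PE0,1: acc=95; fwd→9 fwd↓7
  step 3 · PE0,0: acc=165; fwd→0 fwd↓0
  step 3 · PE0,1: acc=151; fwd→8 fwd↓7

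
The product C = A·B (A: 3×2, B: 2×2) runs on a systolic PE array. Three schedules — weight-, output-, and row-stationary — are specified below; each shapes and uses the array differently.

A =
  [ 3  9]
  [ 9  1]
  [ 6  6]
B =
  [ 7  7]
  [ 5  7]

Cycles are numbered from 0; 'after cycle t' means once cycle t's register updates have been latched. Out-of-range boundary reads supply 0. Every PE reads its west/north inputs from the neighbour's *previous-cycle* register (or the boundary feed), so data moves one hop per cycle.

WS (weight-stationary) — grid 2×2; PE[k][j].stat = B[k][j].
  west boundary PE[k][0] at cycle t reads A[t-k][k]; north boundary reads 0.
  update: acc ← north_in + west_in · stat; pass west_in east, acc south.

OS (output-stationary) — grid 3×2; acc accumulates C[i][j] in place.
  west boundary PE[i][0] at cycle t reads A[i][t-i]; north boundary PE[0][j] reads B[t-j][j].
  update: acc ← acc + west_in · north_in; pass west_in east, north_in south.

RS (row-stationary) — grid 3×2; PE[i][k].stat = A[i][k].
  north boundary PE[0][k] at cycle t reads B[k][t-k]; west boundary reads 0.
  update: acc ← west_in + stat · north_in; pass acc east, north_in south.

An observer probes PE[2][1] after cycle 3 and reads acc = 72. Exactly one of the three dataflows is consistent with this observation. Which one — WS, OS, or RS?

WS (2×2): PE[2][1] does not exist.
OS (3×2 grid), PE[2][1]:
  @0  [2,1]  acc 0  |  →0  ↓0
  @1  [2,1]  acc 0  |  →0  ↓0
  @2  [2,1]  acc 0  |  →0  ↓0
  @3  [2,1]  acc 42  |  →6  ↓7
RS (3×2 grid), PE[2][1]:
  @0  [2,1]  acc 0  |  →0  ↓0
  @1  [2,1]  acc 0  |  →0  ↓0
  @2  [2,1]  acc 0  |  →0  ↓0
  @3  [2,1]  acc 72  |  →72  ↓5

dataflow = RS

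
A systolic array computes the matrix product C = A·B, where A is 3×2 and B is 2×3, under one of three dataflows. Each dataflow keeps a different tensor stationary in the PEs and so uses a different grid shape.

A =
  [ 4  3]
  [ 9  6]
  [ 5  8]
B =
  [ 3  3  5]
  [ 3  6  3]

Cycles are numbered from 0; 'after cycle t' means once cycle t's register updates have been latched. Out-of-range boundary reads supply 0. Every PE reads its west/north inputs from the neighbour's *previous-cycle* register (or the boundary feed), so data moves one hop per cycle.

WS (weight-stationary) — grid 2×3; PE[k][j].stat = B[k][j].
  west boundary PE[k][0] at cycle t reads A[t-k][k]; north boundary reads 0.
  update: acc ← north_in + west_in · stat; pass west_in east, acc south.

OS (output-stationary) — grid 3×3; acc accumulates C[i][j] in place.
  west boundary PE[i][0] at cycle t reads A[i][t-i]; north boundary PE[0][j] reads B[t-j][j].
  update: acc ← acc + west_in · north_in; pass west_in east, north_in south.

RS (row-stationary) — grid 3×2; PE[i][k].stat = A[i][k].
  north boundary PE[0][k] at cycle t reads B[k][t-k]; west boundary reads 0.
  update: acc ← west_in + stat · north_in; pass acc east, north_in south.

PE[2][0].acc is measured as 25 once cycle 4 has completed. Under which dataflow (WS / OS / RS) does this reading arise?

dataflow = RS

— WS: 2×3 array has no PE[2][0].
Under OS (3×3), PE[2][0]:
  step 0 · PE2,0: acc=0; fwd→0 fwd↓0
  step 1 · PE2,0: acc=0; fwd→0 fwd↓0
  step 2 · PE2,0: acc=15; fwd→5 fwd↓3
  step 3 · PE2,0: acc=39; fwd→8 fwd↓3
  step 4 · PE2,0: acc=39; fwd→0 fwd↓0
Under RS (3×2), PE[2][0]:
  step 0 · PE2,0: acc=0; fwd→0 fwd↓0
  step 1 · PE2,0: acc=0; fwd→0 fwd↓0
  step 2 · PE2,0: acc=15; fwd→15 fwd↓3
  step 3 · PE2,0: acc=15; fwd→15 fwd↓3
  step 4 · PE2,0: acc=25; fwd→25 fwd↓5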